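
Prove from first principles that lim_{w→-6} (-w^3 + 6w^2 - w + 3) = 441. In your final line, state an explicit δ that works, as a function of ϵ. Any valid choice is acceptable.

δ = min(2, ϵ/233)

Suppose ϵ > 0. We want δ > 0 such that 0 < |w + 6| < δ implies |(-w^3 + 6w^2 - w + 3) − 441| < ϵ.
(-w^3 + 6w^2 - w + 3) − 441 = -w^3 + 6w^2 - w - 438 = (w + 6)(-w^2 + 12w - 73).
So |(-w^3 + 6w^2 - w + 3) − 441| = |w + 6|·|-w^2 + 12w - 73|.
Require δ ≤ 2. Then |w + 6| < 2 gives |w| < 8, and by the triangle inequality |-w^2 + 12w - 73| ≤ 8^2 + 12·8 + 73 = 233.
Hence |(-w^3 + 6w^2 - w + 3) − 441| ≤ 233|w + 6| < ϵ provided |w + 6| < ϵ/233.
Take δ = min(2, ϵ/233). Then 0 < |w + 6| < δ gives both |w + 6| < 2 and |w + 6| < ϵ/233, so |(-w^3 + 6w^2 - w + 3) − 441| < ϵ.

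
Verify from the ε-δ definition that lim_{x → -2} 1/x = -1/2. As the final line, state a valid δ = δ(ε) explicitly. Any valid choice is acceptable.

Suppose ε > 0. We seek δ > 0 such that 0 < |x + 2| < δ implies |1/x + 1/2| < ε.
|1/x + 1/2| = |-2 − x|/(2·|x|) = |x + 2|/(2|x|).
Require δ ≤ 1 so that |x| > 2 − 1 = 1, hence 2|x| > 2.
Then |1/x + 1/2| < |x + 2|/2, which is < ε when |x + 2| < 2ε.
Take δ = min(1, 2ε). Then 0 < |x + 2| < δ gives both |x + 2| < 1 and |x + 2| < 2ε, so |1/x + 1/2| < ε.

δ = min(1, 2ε)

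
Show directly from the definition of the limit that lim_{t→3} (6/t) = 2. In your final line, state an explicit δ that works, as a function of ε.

Suppose ε > 0. We seek δ > 0 such that 0 < |t − 3| < δ implies |6/t − 2| < ε.
|6/t − 2| = 6·|3 − t|/(3·|t|) = 6|t − 3|/(3|t|).
Require δ ≤ 3/2 so that |t| > 3 − 3/2 = 3/2, hence 3|t| > 9/2.
Then |6/t − 2| < 6|t − 3|/(9/2), which is < ε when |t − 3| < (3/4)ε.
Take δ = min(3/2, (3/4)ε). Then 0 < |t − 3| < δ gives both |t − 3| < 3/2 and |t − 3| < (3/4)ε, so |6/t − 2| < ε.

δ = min(3/2, (3/4)ε)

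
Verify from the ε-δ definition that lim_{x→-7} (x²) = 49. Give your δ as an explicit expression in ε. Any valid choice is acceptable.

Fix ε > 0. We seek δ > 0 with 0 < |x + 7| < δ ⇒ |x² − 49| < ε.
Factor: x² − 49 = (x + 7)(x - 7), so |x² − 49| = |x + 7|·|x - 7|.
Impose δ ≤ 2 so that |x| < 9; then |x - 7| ≤ 16.
Hence |x² − 49| ≤ 16|x + 7|, which is < ε once |x + 7| < ε/16.
Take δ = min(2, ε/16). If 0 < |x + 7| < δ then both bounds hold and |x² − 49| ≤ 16|x + 7| < 16·(ε/16) = ε.

δ = min(2, ε/16)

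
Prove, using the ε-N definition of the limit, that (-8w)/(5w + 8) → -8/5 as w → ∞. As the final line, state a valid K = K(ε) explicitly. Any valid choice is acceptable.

K = (64/25)/ε

Let ε > 0. We seek K > 0 such that w > K implies |(-8w)/(5w + 8) + 8/5| < ε.
(-8w)/(5w + 8) + 8/5 = (5(-8w) − (-8)(5w + 8)) / (5(5w + 8)) = 64/(5(5w + 8)).
For w > 0 we have 5w + 8 > 5w, so |(-8w)/(5w + 8) + 8/5| = 64/(5(5w + 8)) < 64/(5·5w) = (64/25)/w.
Thus |(-8w)/(5w + 8) + 8/5| < ε whenever w > (64/25)/ε.
Take K = (64/25)/ε. If w > K then |(-8w)/(5w + 8) + 8/5| < (64/25)/w < ε.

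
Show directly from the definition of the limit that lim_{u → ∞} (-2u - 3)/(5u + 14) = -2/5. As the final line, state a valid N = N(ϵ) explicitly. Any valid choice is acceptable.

Fix ϵ > 0. We seek N > 0 such that u > N implies |(-2u - 3)/(5u + 14) + 2/5| < ϵ.
(-2u - 3)/(5u + 14) + 2/5 = (5(-2u - 3) − (-2)(5u + 14)) / (5(5u + 14)) = 13/(5(5u + 14)).
For u > 0 we have 5u + 14 > 5u, so |(-2u - 3)/(5u + 14) + 2/5| = 13/(5(5u + 14)) < 13/(5·5u) = (13/25)/u.
Thus |(-2u - 3)/(5u + 14) + 2/5| < ϵ whenever u > (13/25)/ϵ.
Take N = (13/25)/ϵ. If u > N then |(-2u - 3)/(5u + 14) + 2/5| < (13/25)/u < ϵ.

N = (13/25)/ϵ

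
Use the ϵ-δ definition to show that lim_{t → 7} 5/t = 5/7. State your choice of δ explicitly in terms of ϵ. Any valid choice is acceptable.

Let ϵ > 0. We seek δ > 0 such that 0 < |t − 7| < δ implies |5/t − (5/7)| < ϵ.
|5/t − (5/7)| = 5·|7 − t|/(7·|t|) = 5|t − 7|/(7|t|).
Restrict δ ≤ 7/2. Then |t − 7| < 7/2 gives |t| > 7/2, so 7|t| > 49/2.
Then |5/t − (5/7)| < 5|t − 7|/(49/2), which is < ϵ when |t − 7| < (49/10)ϵ.
Take δ = min(7/2, (49/10)ϵ). Then 0 < |t − 7| < δ gives both |t − 7| < 7/2 and |t − 7| < (49/10)ϵ, so |5/t − (5/7)| < ϵ.

δ = min(7/2, (49/10)ϵ)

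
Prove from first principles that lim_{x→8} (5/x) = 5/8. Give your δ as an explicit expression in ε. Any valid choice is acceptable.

Suppose ε > 0. We seek δ > 0 such that 0 < |x − 8| < δ implies |5/x − (5/8)| < ε.
|5/x − (5/8)| = 5·|8 − x|/(8·|x|) = 5|x − 8|/(8|x|).
Restrict δ ≤ 4. Then |x − 8| < 4 gives |x| > 4, so 8|x| > 32.
Then |5/x − (5/8)| < 5|x − 8|/32, which is < ε when |x − 8| < (32/5)ε.
Take δ = min(4, (32/5)ε). Then 0 < |x − 8| < δ gives both |x − 8| < 4 and |x − 8| < (32/5)ε, so |5/x − (5/8)| < ε.

δ = min(4, (32/5)ε)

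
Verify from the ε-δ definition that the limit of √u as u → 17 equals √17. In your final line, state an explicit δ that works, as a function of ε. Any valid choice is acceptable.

Let ε > 0 be given. We want δ > 0 such that 0 < |u − 17| < δ implies |√u − √17| < ε.
Multiplying by the conjugate, |√u − √17| = |u − 17|/(√u + √17).
Restrict δ ≤ 17 so that |u − 17| < 17 forces u > 0, and then √u + √17 > √17.
Hence |√u − √17| < |u − 17|/√17, which is < ε once |u − 17| < √17·ε.
Take δ = min(17, √17·ε). If 0 < |u − 17| < δ then u > 0 and |√u − √17| < |u − 17|/√17 < ε.

δ = min(17, √17·ε)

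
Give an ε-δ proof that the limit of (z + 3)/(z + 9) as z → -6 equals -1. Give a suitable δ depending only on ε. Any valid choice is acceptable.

δ = min(3/2, (3/4)ε)

Fix ε > 0. We want δ > 0 with 0 < |z + 6| < δ ⇒ |(z + 3)/(z + 9) + 1| < ε.
Combining over a common denominator, (z + 3)/(z + 9) + 1 = [(z + 3)·3 − (-3)·(z + 9)] / [3·(z + 9)] = 6(z + 6) / (3(z + 9)).
So |(z + 3)/(z + 9) + 1| = 6|z + 6| / (3·|z + 9|).
Require δ ≤ 3/2, so |z + 9| ≥ |3| − |z + 6| > 3 − 3/2 = 3/2.
Hence |(z + 3)/(z + 9) + 1| < 6|z + 6|/(3·(3/2)) = (4/3)|z + 6|, which is < ε once |z + 6| < (3/4)ε.
Take δ = min(3/2, (3/4)ε). Then 0 < |z + 6| < δ forces both bounds, so |(z + 3)/(z + 9) + 1| < ε.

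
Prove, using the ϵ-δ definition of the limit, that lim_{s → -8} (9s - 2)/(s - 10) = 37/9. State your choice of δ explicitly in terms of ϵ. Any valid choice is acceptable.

δ = min(9, (81/44)ϵ)

Let ϵ > 0. We want δ > 0 with 0 < |s + 8| < δ ⇒ |(9s - 2)/(s - 10) − (37/9)| < ϵ.
Combining over a common denominator, (9s - 2)/(s - 10) − (37/9) = [(9s - 2)·(-18) − (-74)·(s - 10)] / [(-18)·(s - 10)] = -88(s + 8) / ((-18)(s - 10)).
So |(9s - 2)/(s - 10) − (37/9)| = 88|s + 8| / (18·|s − 10|).
Restrict δ ≤ 9. Then |s + 8| < 9 gives |s − 10| = |(s + 8) + (-18)| ≥ 18 − 9 = 9.
Hence |(9s - 2)/(s - 10) − (37/9)| < 88|s + 8|/(18·9) = (44/81)|s + 8|, which is < ϵ once |s + 8| < (81/44)ϵ.
Take δ = min(9, (81/44)ϵ). Then 0 < |s + 8| < δ forces both bounds, so |(9s - 2)/(s - 10) − (37/9)| < ϵ.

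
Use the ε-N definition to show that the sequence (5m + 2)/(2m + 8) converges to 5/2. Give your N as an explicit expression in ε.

Fix ε > 0. For m ≥ 1, |(5m + 2)/(2m + 8) − (5/2)| = |-36|/(2(2m + 8)) = 36/(2(2m + 8)).
Since 2m + 8 ≥ 2m for m ≥ 1, this is ≤ 36/(2·2m) = 9/m.
So |(5m + 2)/(2m + 8) − (5/2)| < ε whenever m > 9/ε.
Take N = 9/ε. If m > N then |(5m + 2)/(2m + 8) − (5/2)| ≤ 9/m < ε.

N = 9/ε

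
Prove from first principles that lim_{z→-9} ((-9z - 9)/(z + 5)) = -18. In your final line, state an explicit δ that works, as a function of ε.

δ = min(2, (2/9)ε)

Let ε > 0 be given. We want δ > 0 with 0 < |z + 9| < δ ⇒ |(-9z - 9)/(z + 5) + 18| < ε.
Combining over a common denominator, (-9z - 9)/(z + 5) + 18 = [(-9z - 9)·(-4) − 72·(z + 5)] / [(-4)·(z + 5)] = -36(z + 9) / ((-4)(z + 5)).
So |(-9z - 9)/(z + 5) + 18| = 36|z + 9| / (4·|z + 5|).
Restrict δ ≤ 2. Then |z + 9| < 2 gives |z + 5| = |(z + 9) + (-4)| ≥ 4 − 2 = 2.
Hence |(-9z - 9)/(z + 5) + 18| < 36|z + 9|/(4·2) = (9/2)|z + 9|, which is < ε once |z + 9| < (2/9)ε.
Take δ = min(2, (2/9)ε). Then 0 < |z + 9| < δ forces both bounds, so |(-9z - 9)/(z + 5) + 18| < ε.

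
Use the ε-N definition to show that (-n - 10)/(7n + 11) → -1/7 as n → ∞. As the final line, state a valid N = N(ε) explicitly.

Let ε > 0. For n ≥ 1, |(-n - 10)/(7n + 11) + 1/7| = |-59|/(7(7n + 11)) = 59/(7(7n + 11)).
Since 7n + 11 ≥ 7n for n ≥ 1, this is ≤ 59/(7·7n) = (59/49)/n.
So |(-n - 10)/(7n + 11) + 1/7| < ε whenever n > (59/49)/ε.
Take N = (59/49)/ε. If n > N then |(-n - 10)/(7n + 11) + 1/7| ≤ (59/49)/n < ε.

N = (59/49)/ε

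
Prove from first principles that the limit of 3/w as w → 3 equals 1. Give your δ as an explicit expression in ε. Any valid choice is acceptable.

Fix ε > 0. We seek δ > 0 such that 0 < |w − 3| < δ implies |3/w − 1| < ε.
|3/w − 1| = 3·|3 − w|/(3·|w|) = 3|w − 3|/(3|w|).
Restrict δ ≤ 3/2. Then |w − 3| < 3/2 gives |w| > 3/2, so 3|w| > 9/2.
Then |3/w − 1| < 3|w − 3|/(9/2), which is < ε when |w − 3| < (3/2)ε.
Take δ = min(3/2, (3/2)ε). Then 0 < |w − 3| < δ gives both |w − 3| < 3/2 and |w − 3| < (3/2)ε, so |3/w − 1| < ε.

δ = min(3/2, (3/2)ε)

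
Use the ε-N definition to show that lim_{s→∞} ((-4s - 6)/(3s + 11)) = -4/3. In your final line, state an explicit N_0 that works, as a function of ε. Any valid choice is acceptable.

N_0 = (26/9)/ε

Suppose ε > 0. We seek N_0 > 0 such that s > N_0 implies |(-4s - 6)/(3s + 11) + 4/3| < ε.
(-4s - 6)/(3s + 11) + 4/3 = (3(-4s - 6) − (-4)(3s + 11)) / (3(3s + 11)) = 26/(3(3s + 11)).
For s > 0 we have 3s + 11 > 3s, so |(-4s - 6)/(3s + 11) + 4/3| = 26/(3(3s + 11)) < 26/(3·3s) = (26/9)/s.
Thus |(-4s - 6)/(3s + 11) + 4/3| < ε whenever s > (26/9)/ε.
Take N_0 = (26/9)/ε. If s > N_0 then |(-4s - 6)/(3s + 11) + 4/3| < (26/9)/s < ε.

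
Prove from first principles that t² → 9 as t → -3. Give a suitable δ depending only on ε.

Let ε > 0. We seek δ > 0 with 0 < |t + 3| < δ ⇒ |t² − 9| < ε.
Factor: t² − 9 = (t + 3)(t - 3), so |t² − 9| = |t + 3|·|t - 3|.
Impose δ ≤ 2 so that |t| < 5; then |t - 3| ≤ 8.
Hence |t² − 9| ≤ 8|t + 3|, which is < ε once |t + 3| < ε/8.
Take δ = min(2, ε/8). If 0 < |t + 3| < δ then both bounds hold and |t² − 9| ≤ 8|t + 3| < 8·(ε/8) = ε.

δ = min(2, ε/8)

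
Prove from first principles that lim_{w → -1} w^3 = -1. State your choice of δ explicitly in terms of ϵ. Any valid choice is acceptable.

δ = min(1, ϵ/7)

Suppose ϵ > 0. We seek δ > 0 with 0 < |w + 1| < δ ⇒ |w^3 + 1| < ϵ.
Factor: w^3 + 1 = (w + 1)(w^2 - w + 1), so |w^3 + 1| = |w + 1|·|w^2 - w + 1|.
Impose δ ≤ 1 so that |w| < 2; then |w^2 - w + 1| ≤ 7.
Hence |w^3 + 1| ≤ 7|w + 1|, which is < ϵ once |w + 1| < ϵ/7.
Take δ = min(1, ϵ/7). If 0 < |w + 1| < δ then both bounds hold and |w^3 + 1| ≤ 7|w + 1| < 7·(ϵ/7) = ϵ.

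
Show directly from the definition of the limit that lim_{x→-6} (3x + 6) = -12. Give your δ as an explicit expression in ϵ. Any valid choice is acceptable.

Suppose ϵ > 0. We need δ > 0 so that 0 < |x + 6| < δ implies |(3x + 6) + 12| < ϵ.
Since (3x + 6) + 12 = 3(x + 6), we have |(3x + 6) + 12| = 3|x + 6|.
Thus it suffices that |x + 6| < ϵ/3.
Take δ = ϵ/3. If 0 < |x + 6| < δ then |(3x + 6) + 12| = 3|x + 6| < 3·(ϵ/3) = ϵ.

δ = ϵ/3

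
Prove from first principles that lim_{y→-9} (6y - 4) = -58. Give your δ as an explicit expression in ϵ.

Let ϵ > 0. We need δ > 0 so that 0 < |y + 9| < δ implies |(6y - 4) + 58| < ϵ.
Since (6y - 4) + 58 = 6(y + 9), we have |(6y - 4) + 58| = 6|y + 9|.
Thus it suffices that |y + 9| < ϵ/6.
Take δ = ϵ/6. If 0 < |y + 9| < δ then |(6y - 4) + 58| = 6|y + 9| < 6·(ϵ/6) = ϵ.

δ = ϵ/6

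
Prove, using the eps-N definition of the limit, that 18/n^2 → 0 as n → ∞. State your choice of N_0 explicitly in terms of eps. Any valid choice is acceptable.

Fix eps > 0. For n ≥ 1, |18/n^2 − 0| = 18/n^2.
18/n^2 < eps ⇔ n^2 > 18/eps ⇔ n > (18/eps)^{1/2}.
Take N_0 = (18/eps)^{1/2}. Then n > N_0 implies 18/n^2 < eps.

N_0 = (18/eps)^{1/2}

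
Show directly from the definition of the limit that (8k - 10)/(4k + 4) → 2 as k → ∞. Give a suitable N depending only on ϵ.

N = (9/2)/ϵ

Suppose ϵ > 0. For k ≥ 1, |(8k - 10)/(4k + 4) − 2| = |-72|/(4(4k + 4)) = 72/(4(4k + 4)).
Since 4k + 4 ≥ 4k for k ≥ 1, this is ≤ 72/(4·4k) = (9/2)/k.
So |(8k - 10)/(4k + 4) − 2| < ϵ whenever k > (9/2)/ϵ.
Take N = (9/2)/ϵ. If k > N then |(8k - 10)/(4k + 4) − 2| ≤ (9/2)/k < ϵ.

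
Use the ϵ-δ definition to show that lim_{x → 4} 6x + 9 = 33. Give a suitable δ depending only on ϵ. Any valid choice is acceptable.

Suppose ϵ > 0. We need δ > 0 so that 0 < |x − 4| < δ implies |(6x + 9) − 33| < ϵ.
|(6x + 9) − 33| = |6x - 24| = 6|x − 4|.
Thus it suffices that |x − 4| < ϵ/6.
Choosing δ = ϵ/6 gives |(6x + 9) − 33| = 6|x − 4| < ϵ whenever |x − 4| < δ.

δ = ϵ/6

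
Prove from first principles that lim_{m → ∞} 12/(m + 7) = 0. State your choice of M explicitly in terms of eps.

M = 12/eps

Let eps > 0 be given. For m ≥ 1, |12/(m + 7) − 0| = 12/(m + 7) ≤ 12/m.
We need 12/m < eps, i.e. m > 12/eps.
Take M = 12/eps. If m > M then |12/(m + 7)| ≤ 12/m < eps.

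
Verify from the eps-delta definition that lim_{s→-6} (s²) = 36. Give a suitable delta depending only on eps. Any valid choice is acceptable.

Let eps > 0 be given. We seek delta > 0 with 0 < |s + 6| < delta ⇒ |s² − 36| < eps.
Factor: s² − 36 = (s + 6)(s - 6), so |s² − 36| = |s + 6|·|s - 6|.
Impose delta ≤ 1 so that |s| < 7; then |s - 6| ≤ 13.
Hence |s² − 36| ≤ 13|s + 6|, which is < eps once |s + 6| < eps/13.
Take delta = min(1, eps/13). If 0 < |s + 6| < delta then both bounds hold and |s² − 36| ≤ 13|s + 6| < 13·(eps/13) = eps.

delta = min(1, eps/13)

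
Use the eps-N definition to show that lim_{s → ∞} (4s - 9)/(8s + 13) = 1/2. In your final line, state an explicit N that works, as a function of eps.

N = (31/16)/eps

Let eps > 0. We seek N > 0 such that s > N implies |(4s - 9)/(8s + 13) − (1/2)| < eps.
(4s - 9)/(8s + 13) − (1/2) = (8(4s - 9) − 4(8s + 13)) / (8(8s + 13)) = -124/(8(8s + 13)).
For s > 0 we have 8s + 13 > 8s, so |(4s - 9)/(8s + 13) − (1/2)| = 124/(8(8s + 13)) < 124/(8·8s) = (31/16)/s.
Thus |(4s - 9)/(8s + 13) − (1/2)| < eps whenever s > (31/16)/eps.
Take N = (31/16)/eps. If s > N then |(4s - 9)/(8s + 13) − (1/2)| < (31/16)/s < eps.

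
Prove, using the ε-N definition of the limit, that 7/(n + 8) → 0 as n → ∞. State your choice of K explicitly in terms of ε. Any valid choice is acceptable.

Let ε > 0. For n ≥ 1, |7/(n + 8) − 0| = 7/(n + 8) ≤ 7/n.
We need 7/n < ε, i.e. n > 7/ε.
Take K = 7/ε. If n > K then |7/(n + 8)| ≤ 7/n < ε.

K = 7/ε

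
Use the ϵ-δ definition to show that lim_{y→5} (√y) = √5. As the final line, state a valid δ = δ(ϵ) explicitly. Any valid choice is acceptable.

Fix ϵ > 0. We want δ > 0 such that 0 < |y − 5| < δ implies |√y − √5| < ϵ.
Multiplying by the conjugate, |√y − √5| = |y − 5|/(√y + √5).
Restrict δ ≤ 5 so that |y − 5| < 5 forces y > 0, and then √y + √5 > √5.
Hence |√y − √5| < |y − 5|/√5, which is < ϵ once |y − 5| < √5·ϵ.
Take δ = min(5, √5·ϵ). If 0 < |y − 5| < δ then y > 0 and |√y − √5| < |y − 5|/√5 < ϵ.

δ = min(5, √5·ϵ)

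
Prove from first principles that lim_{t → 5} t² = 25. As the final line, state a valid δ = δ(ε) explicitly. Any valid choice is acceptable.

Suppose ε > 0. We seek δ > 0 with 0 < |t − 5| < δ ⇒ |t² − 25| < ε.
Factor: t² − 25 = (t − 5)(t + 5), so |t² − 25| = |t − 5|·|t + 5|.
Restrict δ ≤ 1. Then |t − 5| < 1 gives |t| < 6, so by the triangle inequality |t + 5| ≤ 6 + 5 = 11.
Hence |t² − 25| ≤ 11|t − 5|, which is < ε once |t − 5| < ε/11.
Take δ = min(1, ε/11). If 0 < |t − 5| < δ then both bounds hold and |t² − 25| ≤ 11|t − 5| < 11·(ε/11) = ε.

δ = min(1, ε/11)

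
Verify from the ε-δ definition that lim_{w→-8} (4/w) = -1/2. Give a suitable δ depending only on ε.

Suppose ε > 0. We seek δ > 0 such that 0 < |w + 8| < δ implies |4/w + 1/2| < ε.
|4/w + 1/2| = 4·|-8 − w|/(8·|w|) = 4|w + 8|/(8|w|).
Require δ ≤ 4 so that |w| > 8 − 4 = 4, hence 8|w| > 32.
Then |4/w + 1/2| < 4|w + 8|/32, which is < ε when |w + 8| < 8ε.
Take δ = min(4, 8ε). Then 0 < |w + 8| < δ gives both |w + 8| < 4 and |w + 8| < 8ε, so |4/w + 1/2| < ε.

δ = min(4, 8ε)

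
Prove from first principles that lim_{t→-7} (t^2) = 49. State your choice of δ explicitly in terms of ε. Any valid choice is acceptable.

δ = min(2, ε/16)

Suppose ε > 0. We seek δ > 0 with 0 < |t + 7| < δ ⇒ |t^2 − 49| < ε.
Factor: t^2 − 49 = (t + 7)(t - 7), so |t^2 − 49| = |t + 7|·|t - 7|.
Restrict δ ≤ 2. Then |t + 7| < 2 gives |t| < 9, so by the triangle inequality |t - 7| ≤ 9 + 7 = 16.
Hence |t^2 − 49| ≤ 16|t + 7|, which is < ε once |t + 7| < ε/16.
Take δ = min(2, ε/16). If 0 < |t + 7| < δ then both bounds hold and |t^2 − 49| ≤ 16|t + 7| < 16·(ε/16) = ε.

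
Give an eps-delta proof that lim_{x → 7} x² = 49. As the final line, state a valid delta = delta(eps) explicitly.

Fix eps > 0. We seek delta > 0 with 0 < |x − 7| < delta ⇒ |x² − 49| < eps.
Factor: x² − 49 = (x − 7)(x + 7), so |x² − 49| = |x − 7|·|x + 7|.
Restrict delta ≤ 1. Then |x − 7| < 1 gives |x| < 8, so by the triangle inequality |x + 7| ≤ 8 + 7 = 15.
Hence |x² − 49| ≤ 15|x − 7|, which is < eps once |x − 7| < eps/15.
Take delta = min(1, eps/15). If 0 < |x − 7| < delta then both bounds hold and |x² − 49| ≤ 15|x − 7| < 15·(eps/15) = eps.

delta = min(1, eps/15)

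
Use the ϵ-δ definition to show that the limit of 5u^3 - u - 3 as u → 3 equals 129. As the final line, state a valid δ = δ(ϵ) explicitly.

Let ϵ > 0. We want δ > 0 such that 0 < |u − 3| < δ implies |(5u^3 - u - 3) − 129| < ϵ.
(5u^3 - u - 3) − 129 = 5u^3 - u - 132 = (u − 3)(5u^2 + 15u + 44).
So |(5u^3 - u - 3) − 129| = |u − 3|·|5u^2 + 15u + 44|.
Assume first that |u − 3| < 1, so |u| < 4. Then |5u^2 + 15u + 44| ≤ 5·4^2 + 15·4 + 44 = 184.
Hence |(5u^3 - u - 3) − 129| ≤ 184|u − 3| < ϵ provided |u − 3| < ϵ/184.
Take δ = min(1, ϵ/184). Then 0 < |u − 3| < δ gives both |u − 3| < 1 and |u − 3| < ϵ/184, so |(5u^3 - u - 3) − 129| < ϵ.

δ = min(1, ϵ/184)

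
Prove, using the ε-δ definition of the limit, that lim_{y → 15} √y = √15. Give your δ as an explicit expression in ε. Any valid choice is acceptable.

δ = min(15, √15·ε)

Suppose ε > 0. We want δ > 0 such that 0 < |y − 15| < δ implies |√y − √15| < ε.
Rationalise: √y − √15 = (y − 15)/(√y + √15), so |√y − √15| = |y − 15|/(√y + √15).
Restrict δ ≤ 15 so that |y − 15| < 15 forces y > 0, and then √y + √15 > √15.
Hence |√y − √15| < |y − 15|/√15, which is < ε once |y − 15| < √15·ε.
Take δ = min(15, √15·ε). If 0 < |y − 15| < δ then y > 0 and |√y − √15| < |y − 15|/√15 < ε.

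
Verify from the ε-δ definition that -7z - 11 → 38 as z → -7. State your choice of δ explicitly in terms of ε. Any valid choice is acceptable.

δ = ε/7

Let ε > 0. We need δ > 0 so that 0 < |z + 7| < δ implies |(-7z - 11) − 38| < ε.
Since (-7z - 11) − 38 = -7(z + 7), we have |(-7z - 11) − 38| = 7|z + 7|.
So 7|z + 7| < ε exactly when |z + 7| < ε/7.
Take δ = ε/7. If 0 < |z + 7| < δ then |(-7z - 11) − 38| = 7|z + 7| < 7·(ε/7) = ε.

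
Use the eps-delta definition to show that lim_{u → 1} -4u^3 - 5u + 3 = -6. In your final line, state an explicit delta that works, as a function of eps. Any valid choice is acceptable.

delta = min(1, eps/33)

Suppose eps > 0. We want delta > 0 such that 0 < |u − 1| < delta implies |(-4u^3 - 5u + 3) + 6| < eps.
(-4u^3 - 5u + 3) + 6 = -4u^3 - 5u + 9 = (u − 1)(-4u^2 - 4u - 9).
So |(-4u^3 - 5u + 3) + 6| = |u − 1|·|-4u^2 - 4u - 9|.
Assume first that |u − 1| < 1, so |u| < 2. Then |-4u^2 - 4u - 9| ≤ 4·2^2 + 4·2 + 9 = 33.
Hence |(-4u^3 - 5u + 3) + 6| ≤ 33|u − 1| < eps provided |u − 1| < eps/33.
Choosing delta = min(1, eps/33) ensures both conditions, hence |(-4u^3 - 5u + 3) + 6| < eps.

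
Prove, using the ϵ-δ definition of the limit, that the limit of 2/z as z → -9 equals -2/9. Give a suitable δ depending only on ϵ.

Fix ϵ > 0. We seek δ > 0 such that 0 < |z + 9| < δ implies |2/z + 2/9| < ϵ.
|2/z + 2/9| = 2·|-9 − z|/(9·|z|) = 2|z + 9|/(9|z|).
Restrict δ ≤ 9/2. Then |z + 9| < 9/2 gives |z| > 9/2, so 9|z| > 81/2.
Then |2/z + 2/9| < 2|z + 9|/(81/2), which is < ϵ when |z + 9| < (81/4)ϵ.
Take δ = min(9/2, (81/4)ϵ). Then 0 < |z + 9| < δ gives both |z + 9| < 9/2 and |z + 9| < (81/4)ϵ, so |2/z + 2/9| < ϵ.

δ = min(9/2, (81/4)ϵ)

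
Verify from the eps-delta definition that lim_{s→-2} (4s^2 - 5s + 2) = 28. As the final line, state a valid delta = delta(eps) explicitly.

delta = min(1, eps/25)

Let eps > 0 be given. We want delta > 0 such that 0 < |s + 2| < delta implies |(4s^2 - 5s + 2) − 28| < eps.
(4s^2 - 5s + 2) − 28 = 4s^2 - 5s - 26 = (s + 2)(4s - 13).
So |(4s^2 - 5s + 2) − 28| = |s + 2|·|4s - 13|.
Assume first that |s + 2| < 1, so |s| < 3. Then |4s - 13| ≤ 4·3 + 13 = 25.
Hence |(4s^2 - 5s + 2) − 28| ≤ 25|s + 2| < eps provided |s + 2| < eps/25.
Take delta = min(1, eps/25). Then 0 < |s + 2| < delta gives both |s + 2| < 1 and |s + 2| < eps/25, so |(4s^2 - 5s + 2) − 28| < eps.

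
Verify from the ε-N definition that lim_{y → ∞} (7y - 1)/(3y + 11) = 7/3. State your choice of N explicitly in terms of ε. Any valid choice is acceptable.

Suppose ε > 0. We seek N > 0 such that y > N implies |(7y - 1)/(3y + 11) − (7/3)| < ε.
(7y - 1)/(3y + 11) − (7/3) = (3(7y - 1) − 7(3y + 11)) / (3(3y + 11)) = -80/(3(3y + 11)).
For y > 0 we have 3y + 11 > 3y, so |(7y - 1)/(3y + 11) − (7/3)| = 80/(3(3y + 11)) < 80/(3·3y) = (80/9)/y.
Thus |(7y - 1)/(3y + 11) − (7/3)| < ε whenever y > (80/9)/ε.
Take N = (80/9)/ε. If y > N then |(7y - 1)/(3y + 11) − (7/3)| < (80/9)/y < ε.

N = (80/9)/ε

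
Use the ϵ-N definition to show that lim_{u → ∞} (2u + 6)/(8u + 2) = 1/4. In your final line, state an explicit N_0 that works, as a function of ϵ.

Fix ϵ > 0. We seek N_0 > 0 such that u > N_0 implies |(2u + 6)/(8u + 2) − (1/4)| < ϵ.
(2u + 6)/(8u + 2) − (1/4) = (8(2u + 6) − 2(8u + 2)) / (8(8u + 2)) = 44/(8(8u + 2)).
For u > 0 we have 8u + 2 > 8u, so |(2u + 6)/(8u + 2) − (1/4)| = 44/(8(8u + 2)) < 44/(8·8u) = (11/16)/u.
Thus |(2u + 6)/(8u + 2) − (1/4)| < ϵ whenever u > (11/16)/ϵ.
Take N_0 = (11/16)/ϵ. If u > N_0 then |(2u + 6)/(8u + 2) − (1/4)| < (11/16)/u < ϵ.

N_0 = (11/16)/ϵ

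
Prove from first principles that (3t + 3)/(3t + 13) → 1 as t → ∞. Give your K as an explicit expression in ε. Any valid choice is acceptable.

K = (10/3)/ε

Let ε > 0 be given. We seek K > 0 such that t > K implies |(3t + 3)/(3t + 13) − 1| < ε.
(3t + 3)/(3t + 13) − 1 = (3(3t + 3) − 3(3t + 13)) / (3(3t + 13)) = -30/(3(3t + 13)).
For t > 0 we have 3t + 13 > 3t, so |(3t + 3)/(3t + 13) − 1| = 30/(3(3t + 13)) < 30/(3·3t) = (10/3)/t.
Thus |(3t + 3)/(3t + 13) − 1| < ε whenever t > (10/3)/ε.
Take K = (10/3)/ε. If t > K then |(3t + 3)/(3t + 13) − 1| < (10/3)/t < ε.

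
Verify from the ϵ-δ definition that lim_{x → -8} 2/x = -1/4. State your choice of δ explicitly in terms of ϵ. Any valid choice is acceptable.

δ = min(4, 16ϵ)

Let ϵ > 0 be given. We seek δ > 0 such that 0 < |x + 8| < δ implies |2/x + 1/4| < ϵ.
|2/x + 1/4| = 2·|-8 − x|/(8·|x|) = 2|x + 8|/(8|x|).
Require δ ≤ 4 so that |x| > 8 − 4 = 4, hence 8|x| > 32.
Then |2/x + 1/4| < 2|x + 8|/32, which is < ϵ when |x + 8| < 16ϵ.
Take δ = min(4, 16ϵ). Then 0 < |x + 8| < δ gives both |x + 8| < 4 and |x + 8| < 16ϵ, so |2/x + 1/4| < ϵ.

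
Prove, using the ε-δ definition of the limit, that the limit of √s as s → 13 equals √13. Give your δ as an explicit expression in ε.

δ = min(13, √13·ε)

Let ε > 0. We want δ > 0 such that 0 < |s − 13| < δ implies |√s − √13| < ε.
Multiplying by the conjugate, |√s − √13| = |s − 13|/(√s + √13).
Restrict δ ≤ 13 so that |s − 13| < 13 forces s > 0, and then √s + √13 > √13.
Hence |√s − √13| < |s − 13|/√13, which is < ε once |s − 13| < √13·ε.
Take δ = min(13, √13·ε). If 0 < |s − 13| < δ then s > 0 and |√s − √13| < |s − 13|/√13 < ε.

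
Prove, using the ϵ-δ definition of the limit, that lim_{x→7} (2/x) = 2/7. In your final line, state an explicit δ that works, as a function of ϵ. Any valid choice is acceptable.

Let ϵ > 0 be given. We seek δ > 0 such that 0 < |x − 7| < δ implies |2/x − (2/7)| < ϵ.
|2/x − (2/7)| = 2·|7 − x|/(7·|x|) = 2|x − 7|/(7|x|).
Require δ ≤ 7/2 so that |x| > 7 − 7/2 = 7/2, hence 7|x| > 49/2.
Then |2/x − (2/7)| < 2|x − 7|/(49/2), which is < ϵ when |x − 7| < (49/4)ϵ.
Take δ = min(7/2, (49/4)ϵ). Then 0 < |x − 7| < δ gives both |x − 7| < 7/2 and |x − 7| < (49/4)ϵ, so |2/x − (2/7)| < ϵ.

δ = min(7/2, (49/4)ϵ)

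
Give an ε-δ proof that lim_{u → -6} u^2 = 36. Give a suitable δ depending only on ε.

Let ε > 0 be given. We seek δ > 0 with 0 < |u + 6| < δ ⇒ |u^2 − 36| < ε.
Factor: u^2 − 36 = (u + 6)(u - 6), so |u^2 − 36| = |u + 6|·|u - 6|.
Restrict δ ≤ 1. Then |u + 6| < 1 gives |u| < 7, so by the triangle inequality |u - 6| ≤ 7 + 6 = 13.
Hence |u^2 − 36| ≤ 13|u + 6|, which is < ε once |u + 6| < ε/13.
Take δ = min(1, ε/13). If 0 < |u + 6| < δ then both bounds hold and |u^2 − 36| ≤ 13|u + 6| < 13·(ε/13) = ε.

δ = min(1, ε/13)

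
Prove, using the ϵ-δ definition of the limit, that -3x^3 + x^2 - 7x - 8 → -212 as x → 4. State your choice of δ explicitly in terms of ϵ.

Let ϵ > 0 be given. We want δ > 0 such that 0 < |x − 4| < δ implies |(-3x^3 + x^2 - 7x - 8) + 212| < ϵ.
(-3x^3 + x^2 - 7x - 8) + 212 = -3x^3 + x^2 - 7x + 204 = (x − 4)(-3x^2 - 11x - 51).
So |(-3x^3 + x^2 - 7x - 8) + 212| = |x − 4|·|-3x^2 - 11x - 51|.
Assume first that |x − 4| < 1, so |x| < 5. Then |-3x^2 - 11x - 51| ≤ 3·5^2 + 11·5 + 51 = 181.
Hence |(-3x^3 + x^2 - 7x - 8) + 212| ≤ 181|x − 4| < ϵ provided |x − 4| < ϵ/181.
Choosing δ = min(1, ϵ/181) ensures both conditions, hence |(-3x^3 + x^2 - 7x - 8) + 212| < ϵ.

δ = min(1, ϵ/181)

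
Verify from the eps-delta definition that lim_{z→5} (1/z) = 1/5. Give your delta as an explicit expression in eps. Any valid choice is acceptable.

Let eps > 0. We seek delta > 0 such that 0 < |z − 5| < delta implies |1/z − (1/5)| < eps.
|1/z − (1/5)| = |5 − z|/(5·|z|) = |z − 5|/(5|z|).
Restrict delta ≤ 5/2. Then |z − 5| < 5/2 gives |z| > 5/2, so 5|z| > 25/2.
Then |1/z − (1/5)| < |z − 5|/(25/2), which is < eps when |z − 5| < (25/2)eps.
Take delta = min(5/2, (25/2)eps). Then 0 < |z − 5| < delta gives both |z − 5| < 5/2 and |z − 5| < (25/2)eps, so |1/z − (1/5)| < eps.

delta = min(5/2, (25/2)eps)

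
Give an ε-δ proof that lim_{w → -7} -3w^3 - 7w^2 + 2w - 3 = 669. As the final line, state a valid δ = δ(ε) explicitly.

δ = min(2, ε/465)

Let ε > 0 be given. We want δ > 0 such that 0 < |w + 7| < δ implies |(-3w^3 - 7w^2 + 2w - 3) − 669| < ε.
(-3w^3 - 7w^2 + 2w - 3) − 669 = -3w^3 - 7w^2 + 2w - 672 = (w + 7)(-3w^2 + 14w - 96).
So |(-3w^3 - 7w^2 + 2w - 3) − 669| = |w + 7|·|-3w^2 + 14w - 96|.
Require δ ≤ 2. Then |w + 7| < 2 gives |w| < 9, and by the triangle inequality |-3w^2 + 14w - 96| ≤ 3·9^2 + 14·9 + 96 = 465.
Hence |(-3w^3 - 7w^2 + 2w - 3) − 669| ≤ 465|w + 7| < ε provided |w + 7| < ε/465.
Choosing δ = min(2, ε/465) ensures both conditions, hence |(-3w^3 - 7w^2 + 2w - 3) − 669| < ε.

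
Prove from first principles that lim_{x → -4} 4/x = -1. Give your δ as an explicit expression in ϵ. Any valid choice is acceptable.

Let ϵ > 0. We seek δ > 0 such that 0 < |x + 4| < δ implies |4/x + 1| < ϵ.
|4/x + 1| = 4·|-4 − x|/(4·|x|) = 4|x + 4|/(4|x|).
Restrict δ ≤ 2. Then |x + 4| < 2 gives |x| > 2, so 4|x| > 8.
Then |4/x + 1| < 4|x + 4|/8, which is < ϵ when |x + 4| < 2ϵ.
Take δ = min(2, 2ϵ). Then 0 < |x + 4| < δ gives both |x + 4| < 2 and |x + 4| < 2ϵ, so |4/x + 1| < ϵ.

δ = min(2, 2ϵ)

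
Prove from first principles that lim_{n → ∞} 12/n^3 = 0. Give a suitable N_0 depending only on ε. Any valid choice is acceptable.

Suppose ε > 0. For n ≥ 1, |12/n^3 − 0| = 12/n^3.
12/n^3 < ε ⇔ n^3 > 12/ε ⇔ n > (12/ε)^{1/3}.
Take N_0 = (12/ε)^{1/3}. Then n > N_0 implies 12/n^3 < ε.

N_0 = (12/ε)^{1/3}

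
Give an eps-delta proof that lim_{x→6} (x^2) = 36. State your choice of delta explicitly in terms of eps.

delta = min(1, eps/13)

Let eps > 0 be given. We seek delta > 0 with 0 < |x − 6| < delta ⇒ |x^2 − 36| < eps.
Factor: x^2 − 36 = (x − 6)(x + 6), so |x^2 − 36| = |x − 6|·|x + 6|.
Impose delta ≤ 1 so that |x| < 7; then |x + 6| ≤ 13.
Hence |x^2 − 36| ≤ 13|x − 6|, which is < eps once |x − 6| < eps/13.
Take delta = min(1, eps/13). If 0 < |x − 6| < delta then both bounds hold and |x^2 − 36| ≤ 13|x − 6| < 13·(eps/13) = eps.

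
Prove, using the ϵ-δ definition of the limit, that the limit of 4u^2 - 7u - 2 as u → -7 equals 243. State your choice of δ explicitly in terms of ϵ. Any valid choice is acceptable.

δ = min(1, ϵ/67)

Fix ϵ > 0. We want δ > 0 such that 0 < |u + 7| < δ implies |(4u^2 - 7u - 2) − 243| < ϵ.
(4u^2 - 7u - 2) − 243 = 4u^2 - 7u - 245 = (u + 7)(4u - 35).
So |(4u^2 - 7u - 2) − 243| = |u + 7|·|4u - 35|.
Assume first that |u + 7| < 1, so |u| < 8. Then |4u - 35| ≤ 4·8 + 35 = 67.
Hence |(4u^2 - 7u - 2) − 243| ≤ 67|u + 7| < ϵ provided |u + 7| < ϵ/67.
Take δ = min(1, ϵ/67). Then 0 < |u + 7| < δ gives both |u + 7| < 1 and |u + 7| < ϵ/67, so |(4u^2 - 7u - 2) − 243| < ϵ.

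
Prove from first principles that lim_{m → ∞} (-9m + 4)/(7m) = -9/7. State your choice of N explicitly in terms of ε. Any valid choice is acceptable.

Fix ε > 0. For m ≥ 1, |(-9m + 4)/(7m) + 9/7| = |28|/(7(7m)) = 28/(7(7m)).
Since 7m ≥ 7m for m ≥ 1, this is ≤ 28/(7·7m) = (4/7)/m.
So |(-9m + 4)/(7m) + 9/7| < ε whenever m > (4/7)/ε.
Take N = (4/7)/ε. If m > N then |(-9m + 4)/(7m) + 9/7| ≤ (4/7)/m < ε.

N = (4/7)/ε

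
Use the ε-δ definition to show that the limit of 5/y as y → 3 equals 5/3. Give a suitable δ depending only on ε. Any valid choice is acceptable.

Let ε > 0 be given. We seek δ > 0 such that 0 < |y − 3| < δ implies |5/y − (5/3)| < ε.
|5/y − (5/3)| = 5·|3 − y|/(3·|y|) = 5|y − 3|/(3|y|).
Restrict δ ≤ 3/2. Then |y − 3| < 3/2 gives |y| > 3/2, so 3|y| > 9/2.
Then |5/y − (5/3)| < 5|y − 3|/(9/2), which is < ε when |y − 3| < (9/10)ε.
Take δ = min(3/2, (9/10)ε). Then 0 < |y − 3| < δ gives both |y − 3| < 3/2 and |y − 3| < (9/10)ε, so |5/y − (5/3)| < ε.

δ = min(3/2, (9/10)ε)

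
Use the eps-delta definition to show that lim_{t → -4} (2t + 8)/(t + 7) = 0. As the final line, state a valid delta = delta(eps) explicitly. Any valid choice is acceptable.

delta = min(3/2, (3/4)eps)

Suppose eps > 0. We want delta > 0 with 0 < |t + 4| < delta ⇒ |(2t + 8)/(t + 7) − 0| < eps.
Combining over a common denominator, (2t + 8)/(t + 7) − 0 = [(2t + 8)·3 − 0·(t + 7)] / [3·(t + 7)] = 6(t + 4) / (3(t + 7)).
So |(2t + 8)/(t + 7) − 0| = 6|t + 4| / (3·|t + 7|).
Require delta ≤ 3/2, so |t + 7| ≥ |3| − |t + 4| > 3 − 3/2 = 3/2.
Hence |(2t + 8)/(t + 7) − 0| < 6|t + 4|/(3·(3/2)) = (4/3)|t + 4|, which is < eps once |t + 4| < (3/4)eps.
Take delta = min(3/2, (3/4)eps). Then 0 < |t + 4| < delta forces both bounds, so |(2t + 8)/(t + 7) − 0| < eps.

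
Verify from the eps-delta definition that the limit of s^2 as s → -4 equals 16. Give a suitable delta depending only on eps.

Let eps > 0. We seek delta > 0 with 0 < |s + 4| < delta ⇒ |s^2 − 16| < eps.
Factor: s^2 − 16 = (s + 4)(s - 4), so |s^2 − 16| = |s + 4|·|s - 4|.
Restrict delta ≤ 1. Then |s + 4| < 1 gives |s| < 5, so by the triangle inequality |s - 4| ≤ 5 + 4 = 9.
Hence |s^2 − 16| ≤ 9|s + 4|, which is < eps once |s + 4| < eps/9.
Take delta = min(1, eps/9). If 0 < |s + 4| < delta then both bounds hold and |s^2 − 16| ≤ 9|s + 4| < 9·(eps/9) = eps.

delta = min(1, eps/9)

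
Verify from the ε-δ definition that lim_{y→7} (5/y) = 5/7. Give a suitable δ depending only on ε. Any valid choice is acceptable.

δ = min(7/2, (49/10)ε)

Let ε > 0. We seek δ > 0 such that 0 < |y − 7| < δ implies |5/y − (5/7)| < ε.
|5/y − (5/7)| = 5·|7 − y|/(7·|y|) = 5|y − 7|/(7|y|).
Restrict δ ≤ 7/2. Then |y − 7| < 7/2 gives |y| > 7/2, so 7|y| > 49/2.
Then |5/y − (5/7)| < 5|y − 7|/(49/2), which is < ε when |y − 7| < (49/10)ε.
Take δ = min(7/2, (49/10)ε). Then 0 < |y − 7| < δ gives both |y − 7| < 7/2 and |y − 7| < (49/10)ε, so |5/y − (5/7)| < ε.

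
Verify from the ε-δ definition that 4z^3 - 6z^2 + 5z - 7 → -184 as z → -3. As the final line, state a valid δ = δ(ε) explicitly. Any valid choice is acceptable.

δ = min(2, ε/249)

Let ε > 0. We want δ > 0 such that 0 < |z + 3| < δ implies |(4z^3 - 6z^2 + 5z - 7) + 184| < ε.
(4z^3 - 6z^2 + 5z - 7) + 184 = 4z^3 - 6z^2 + 5z + 177 = (z + 3)(4z^2 - 18z + 59).
So |(4z^3 - 6z^2 + 5z - 7) + 184| = |z + 3|·|4z^2 - 18z + 59|.
Require δ ≤ 2. Then |z + 3| < 2 gives |z| < 5, and by the triangle inequality |4z^2 - 18z + 59| ≤ 4·5^2 + 18·5 + 59 = 249.
Hence |(4z^3 - 6z^2 + 5z - 7) + 184| ≤ 249|z + 3| < ε provided |z + 3| < ε/249.
Choosing δ = min(2, ε/249) ensures both conditions, hence |(4z^3 - 6z^2 + 5z - 7) + 184| < ε.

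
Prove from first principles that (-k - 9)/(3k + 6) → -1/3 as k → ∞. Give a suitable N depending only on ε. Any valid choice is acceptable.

Let ε > 0 be given. For k ≥ 1, |(-k - 9)/(3k + 6) + 1/3| = |-21|/(3(3k + 6)) = 21/(3(3k + 6)).
Since 3k + 6 ≥ 3k for k ≥ 1, this is ≤ 21/(3·3k) = (7/3)/k.
So |(-k - 9)/(3k + 6) + 1/3| < ε whenever k > (7/3)/ε.
Take N = (7/3)/ε. If k > N then |(-k - 9)/(3k + 6) + 1/3| ≤ (7/3)/k < ε.

N = (7/3)/ε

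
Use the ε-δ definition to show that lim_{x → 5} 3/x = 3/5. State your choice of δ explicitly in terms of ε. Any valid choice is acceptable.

δ = min(5/2, (25/6)ε)

Let ε > 0 be given. We seek δ > 0 such that 0 < |x − 5| < δ implies |3/x − (3/5)| < ε.
|3/x − (3/5)| = 3·|5 − x|/(5·|x|) = 3|x − 5|/(5|x|).
Require δ ≤ 5/2 so that |x| > 5 − 5/2 = 5/2, hence 5|x| > 25/2.
Then |3/x − (3/5)| < 3|x − 5|/(25/2), which is < ε when |x − 5| < (25/6)ε.
Take δ = min(5/2, (25/6)ε). Then 0 < |x − 5| < δ gives both |x − 5| < 5/2 and |x − 5| < (25/6)ε, so |3/x − (3/5)| < ε.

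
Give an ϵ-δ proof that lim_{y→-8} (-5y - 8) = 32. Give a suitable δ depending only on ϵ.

Suppose ϵ > 0. We need δ > 0 so that 0 < |y + 8| < δ implies |(-5y - 8) − 32| < ϵ.
|(-5y - 8) − 32| = |-5y - 40| = 5|y + 8|.
So 5|y + 8| < ϵ exactly when |y + 8| < ϵ/5.
Take δ = ϵ/5. If 0 < |y + 8| < δ then |(-5y - 8) − 32| = 5|y + 8| < 5·(ϵ/5) = ϵ.

δ = ϵ/5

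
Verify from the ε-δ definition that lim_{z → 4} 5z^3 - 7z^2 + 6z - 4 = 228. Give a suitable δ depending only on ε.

Fix ε > 0. We want δ > 0 such that 0 < |z − 4| < δ implies |(5z^3 - 7z^2 + 6z - 4) − 228| < ε.
(5z^3 - 7z^2 + 6z - 4) − 228 = 5z^3 - 7z^2 + 6z - 232 = (z − 4)(5z^2 + 13z + 58).
So |(5z^3 - 7z^2 + 6z - 4) − 228| = |z − 4|·|5z^2 + 13z + 58|.
Require δ ≤ 2. Then |z − 4| < 2 gives |z| < 6, and by the triangle inequality |5z^2 + 13z + 58| ≤ 5·6^2 + 13·6 + 58 = 316.
Hence |(5z^3 - 7z^2 + 6z - 4) − 228| ≤ 316|z − 4| < ε provided |z − 4| < ε/316.
Choosing δ = min(2, ε/316) ensures both conditions, hence |(5z^3 - 7z^2 + 6z - 4) − 228| < ε.

δ = min(2, ε/316)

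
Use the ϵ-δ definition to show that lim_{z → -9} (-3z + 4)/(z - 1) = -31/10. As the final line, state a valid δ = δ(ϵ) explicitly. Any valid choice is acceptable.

δ = min(5, 50ϵ)

Fix ϵ > 0. We want δ > 0 with 0 < |z + 9| < δ ⇒ |(-3z + 4)/(z - 1) + 31/10| < ϵ.
Combining over a common denominator, (-3z + 4)/(z - 1) + 31/10 = [(-3z + 4)·(-10) − 31·(z - 1)] / [(-10)·(z - 1)] = -1(z + 9) / ((-10)(z - 1)).
So |(-3z + 4)/(z - 1) + 31/10| = |z + 9| / (10·|z − 1|).
Restrict δ ≤ 5. Then |z + 9| < 5 gives |z − 1| = |(z + 9) + (-10)| ≥ 10 − 5 = 5.
Hence |(-3z + 4)/(z - 1) + 31/10| < |z + 9|/(10·5) = (1/50)|z + 9|, which is < ϵ once |z + 9| < 50ϵ.
Take δ = min(5, 50ϵ). Then 0 < |z + 9| < δ forces both bounds, so |(-3z + 4)/(z - 1) + 31/10| < ϵ.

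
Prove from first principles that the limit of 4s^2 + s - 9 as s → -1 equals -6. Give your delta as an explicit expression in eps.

Let eps > 0. We want delta > 0 such that 0 < |s + 1| < delta implies |(4s^2 + s - 9) + 6| < eps.
(4s^2 + s - 9) + 6 = 4s^2 + s - 3 = (s + 1)(4s - 3).
So |(4s^2 + s - 9) + 6| = |s + 1|·|4s - 3|.
Require delta ≤ 1. Then |s + 1| < 1 gives |s| < 2, and by the triangle inequality |4s - 3| ≤ 4·2 + 3 = 11.
Hence |(4s^2 + s - 9) + 6| ≤ 11|s + 1| < eps provided |s + 1| < eps/11.
Choosing delta = min(1, eps/11) ensures both conditions, hence |(4s^2 + s - 9) + 6| < eps.

delta = min(1, eps/11)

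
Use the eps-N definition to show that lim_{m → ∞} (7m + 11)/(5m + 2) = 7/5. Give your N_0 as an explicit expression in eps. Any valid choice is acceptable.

Suppose eps > 0. For m ≥ 1, |(7m + 11)/(5m + 2) − (7/5)| = |41|/(5(5m + 2)) = 41/(5(5m + 2)).
Since 5m + 2 ≥ 5m for m ≥ 1, this is ≤ 41/(5·5m) = (41/25)/m.
So |(7m + 11)/(5m + 2) − (7/5)| < eps whenever m > (41/25)/eps.
Take N_0 = (41/25)/eps. If m > N_0 then |(7m + 11)/(5m + 2) − (7/5)| ≤ (41/25)/m < eps.

N_0 = (41/25)/eps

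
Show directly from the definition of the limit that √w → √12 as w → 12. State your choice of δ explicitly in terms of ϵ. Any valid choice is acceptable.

Let ϵ > 0 be given. We want δ > 0 such that 0 < |w − 12| < δ implies |√w − √12| < ϵ.
Multiplying by the conjugate, |√w − √12| = |w − 12|/(√w + √12).
Restrict δ ≤ 12 so that |w − 12| < 12 forces w > 0, and then √w + √12 > √12.
Hence |√w − √12| < |w − 12|/√12, which is < ϵ once |w − 12| < √12·ϵ.
Take δ = min(12, √12·ϵ). If 0 < |w − 12| < δ then w > 0 and |√w − √12| < |w − 12|/√12 < ϵ.

δ = min(12, √12·ϵ)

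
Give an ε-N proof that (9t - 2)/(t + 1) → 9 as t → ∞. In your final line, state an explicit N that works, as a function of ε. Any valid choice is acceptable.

N = 11/ε

Let ε > 0 be given. We seek N > 0 such that t > N implies |(9t - 2)/(t + 1) − 9| < ε.
(9t - 2)/(t + 1) − 9 = ((9t - 2) − 9(t + 1)) / ((t + 1)) = -11/((t + 1)).
For t > 0 we have t + 1 > t, so |(9t - 2)/(t + 1) − 9| = 11/((t + 1)) < 11/(t) = 11/t.
Thus |(9t - 2)/(t + 1) − 9| < ε whenever t > 11/ε.
Take N = 11/ε. If t > N then |(9t - 2)/(t + 1) − 9| < 11/t < ε.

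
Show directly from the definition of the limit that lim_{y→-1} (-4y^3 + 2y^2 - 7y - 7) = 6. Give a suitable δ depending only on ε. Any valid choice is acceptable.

δ = min(1, ε/41)

Let ε > 0 be given. We want δ > 0 such that 0 < |y + 1| < δ implies |(-4y^3 + 2y^2 - 7y - 7) − 6| < ε.
(-4y^3 + 2y^2 - 7y - 7) − 6 = -4y^3 + 2y^2 - 7y - 13 = (y + 1)(-4y^2 + 6y - 13).
So |(-4y^3 + 2y^2 - 7y - 7) − 6| = |y + 1|·|-4y^2 + 6y - 13|.
Assume first that |y + 1| < 1, so |y| < 2. Then |-4y^2 + 6y - 13| ≤ 4·2^2 + 6·2 + 13 = 41.
Hence |(-4y^3 + 2y^2 - 7y - 7) − 6| ≤ 41|y + 1| < ε provided |y + 1| < ε/41.
Choosing δ = min(1, ε/41) ensures both conditions, hence |(-4y^3 + 2y^2 - 7y - 7) − 6| < ε.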